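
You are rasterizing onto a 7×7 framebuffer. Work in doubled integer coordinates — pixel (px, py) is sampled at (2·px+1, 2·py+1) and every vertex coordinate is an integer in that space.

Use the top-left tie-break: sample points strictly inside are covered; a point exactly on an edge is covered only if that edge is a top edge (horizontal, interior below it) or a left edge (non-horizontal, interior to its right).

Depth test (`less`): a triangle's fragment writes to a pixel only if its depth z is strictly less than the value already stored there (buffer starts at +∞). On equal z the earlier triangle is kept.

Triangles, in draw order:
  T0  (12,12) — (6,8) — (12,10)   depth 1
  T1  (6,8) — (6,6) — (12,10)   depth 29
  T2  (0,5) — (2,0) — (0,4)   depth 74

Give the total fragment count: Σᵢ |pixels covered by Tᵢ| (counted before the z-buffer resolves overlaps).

T0:
  2·area = 12
  edge (12, 12)→(6, 8): d=(-6,-4) top-left  bias=+0
  edge (6, 8)→(12, 10): d=(6,2) right/bottom  bias=-1
  edge (12, 10)→(12, 12): d=(0,2) right/bottom  bias=-1
    (1,3)@(3, 7): e=[-6,0,18] → ·  [on edge]
    (4,4)@(9, 9): e=[6,0,6] → ·  [on edge]
    (5,5)@(11, 11): e=[2,8,2] → #
    (6,5)@(13, 11): e=[10,4,-2] → ·
    (5,6)@(11, 13): e=[-10,20,2] → ·
  covered (1 px):
    · · · · · · ·
    · · · · · · ·
    · · · · · · ·
    · · · · · · ·
    · · · · · · ·
    · · · · · # ·
    · · · · · · ·
T1:
  2·area = 12
  edge (6, 8)→(6, 6): d=(0,-2) top-left  bias=+0
  edge (6, 6)→(12, 10): d=(6,4) right/bottom  bias=-1
  edge (12, 10)→(6, 8): d=(-6,-2) top-left  bias=+0
    (1,3)@(3, 7): e=[-6,18,0] → ·  [on edge]
    (3,3)@(7, 7): e=[2,2,8] → #
    (4,3)@(9, 7): e=[6,-6,12] → ·
    (3,4)@(7, 9): e=[2,14,-4] → ·
    (4,4)@(9, 9): e=[6,6,0] → #  [on edge]
    (5,4)@(11, 9): e=[10,-2,4] → ·
    (4,5)@(9, 11): e=[6,18,-12] → ·
  covered (2 px):
    · · · · · · ·
    · · · · · · ·
    · · · · · · ·
    · · · # · · ·
    · · · · # · ·
    · · · · · · ·
    · · · · · · ·
T2:
  2·area = 2  (B↔C swapped to make it positive)
  edge (0, 5)→(0, 4): d=(0,-1) top-left  bias=+0
  edge (0, 4)→(2, 0): d=(2,-4) top-left  bias=+0
  edge (2, 0)→(0, 5): d=(-2,5) right/bottom  bias=-1
  covered (0 px):
    · · · · · · ·
    · · · · · · ·
    · · · · · · ·
    · · · · · · ·
    · · · · · · ·
    · · · · · · ·
    · · · · · · ·

Answer: 3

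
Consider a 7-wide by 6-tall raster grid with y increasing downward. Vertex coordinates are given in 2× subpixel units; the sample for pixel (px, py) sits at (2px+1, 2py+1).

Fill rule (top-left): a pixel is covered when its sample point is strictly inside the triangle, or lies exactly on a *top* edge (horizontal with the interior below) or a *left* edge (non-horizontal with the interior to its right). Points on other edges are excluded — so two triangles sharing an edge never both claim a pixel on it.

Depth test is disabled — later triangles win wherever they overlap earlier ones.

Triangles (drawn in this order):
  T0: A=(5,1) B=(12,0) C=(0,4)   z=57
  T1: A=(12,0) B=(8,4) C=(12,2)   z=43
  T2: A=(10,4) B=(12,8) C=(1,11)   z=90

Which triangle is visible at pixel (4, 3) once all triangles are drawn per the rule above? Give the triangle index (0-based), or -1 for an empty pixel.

T0:
  2·area = 16
  edge (5, 1)→(12, 0): d=(7,-1) top-left  bias=+0
  edge (12, 0)→(0, 4): d=(-12,4) right/bottom  bias=-1
  edge (0, 4)→(5, 1): d=(5,-3) top-left  bias=+0
    (2,0)@(5, 1): e=[0,16,0] → #  [on edge]
    (3,0)@(7, 1): e=[2,8,6] → #
    (4,0)@(9, 1): e=[4,0,12] → ·  [on edge]
    (1,1)@(3, 3): e=[12,0,4] → ·  [on edge]
    (2,1)@(5, 3): e=[14,-8,10] → ·
    (3,1)@(7, 3): e=[16,-16,16] → ·
  covered (2 px):
    · · # # · · ·
    · · · · · · ·
    · · · · · · ·
    · · · · · · ·
    · · · · · · ·
    · · · · · · ·
T1:
  2·area = 8  (B↔C swapped to make it positive)
  edge (12, 0)→(12, 2): d=(0,2) right/bottom  bias=-1
  edge (12, 2)→(8, 4): d=(-4,2) right/bottom  bias=-1
  edge (8, 4)→(12, 0): d=(4,-4) top-left  bias=+0
    (5,0)@(11, 1): e=[2,6,0] → #  [on edge]
    (6,0)@(13, 1): e=[-2,2,8] → ·
    (4,1)@(9, 3): e=[6,2,0] → #  [on edge]
    (5,1)@(11, 3): e=[2,-2,8] → ·
    (3,2)@(7, 5): e=[10,-2,0] → ·  [on edge]
    (4,2)@(9, 5): e=[6,-6,8] → ·
    (2,3)@(5, 7): e=[14,-6,0] → ·  [on edge]
    (1,4)@(3, 9): e=[18,-10,0] → ·  [on edge]
    (0,5)@(1, 11): e=[22,-14,0] → ·  [on edge]
  covered (2 px):
    · · · · · # ·
    · · · · # · ·
    · · · · · · ·
    · · · · · · ·
    · · · · · · ·
    · · · · · · ·
T2:
  2·area = 50
  edge (10, 4)→(12, 8): d=(2,4) right/bottom  bias=-1
  edge (12, 8)→(1, 11): d=(-11,3) right/bottom  bias=-1
  edge (1, 11)→(10, 4): d=(9,-7) top-left  bias=+0
    (4,2)@(9, 5): e=[6,42,2] → #
    (5,2)@(11, 5): e=[-2,36,16] → ·
    (3,3)@(7, 7): e=[18,26,6] → #
    (5,3)@(11, 7): e=[2,14,34] → #
    (6,3)@(13, 7): e=[-6,8,48] → ·
    (2,4)@(5, 9): e=[30,10,10] → #
    (4,4)@(9, 9): e=[14,-2,38] → ·
    (5,4)@(11, 9): e=[6,-8,52] → ·
    (0,5)@(1, 11): e=[50,0,0] → ·  [on edge]
    (2,5)@(5, 11): e=[34,-12,28] → ·
    (3,5)@(7, 11): e=[26,-18,42] → ·
  covered (6 px):
    · · · · · · ·
    · · · · · · ·
    · · · · # · ·
    · · · # # # ·
    · · # # · · ·
    · · · · · · ·

Z-buffer (winner per pixel, '.' = empty):
  . . 0 0 . 1 .
  . . . . 1 . .
  . . . . 2 . .
  . . . 2 2 2 .
  . . 2 2 . . .
  . . . . . . .

Result: 2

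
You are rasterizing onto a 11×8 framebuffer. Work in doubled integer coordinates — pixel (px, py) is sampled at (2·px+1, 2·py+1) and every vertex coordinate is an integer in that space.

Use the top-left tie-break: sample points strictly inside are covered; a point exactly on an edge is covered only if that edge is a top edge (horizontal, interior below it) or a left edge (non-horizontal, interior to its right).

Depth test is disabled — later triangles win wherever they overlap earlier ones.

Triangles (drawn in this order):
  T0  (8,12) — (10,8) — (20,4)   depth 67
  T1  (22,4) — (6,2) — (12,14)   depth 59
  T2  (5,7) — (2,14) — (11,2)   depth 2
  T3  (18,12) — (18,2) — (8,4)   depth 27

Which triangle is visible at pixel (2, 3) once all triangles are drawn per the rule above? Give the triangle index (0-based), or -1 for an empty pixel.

T0:
  2·area = 32
  edge (8, 12)→(10, 8): d=(2,-4) top-left  bias=+0
  edge (10, 8)→(20, 4): d=(10,-4) top-left  bias=+0
  edge (20, 4)→(8, 12): d=(-12,8) right/bottom  bias=-1
    (6,3)@(13, 7): e=[10,2,20] → █
    (7,3)@(15, 7): e=[18,10,4] → █
    (8,3)@(17, 7): e=[26,18,-12] → ·
    (5,4)@(11, 9): e=[6,14,12] → █
    (6,4)@(13, 9): e=[14,22,-4] → ·
    (7,4)@(15, 9): e=[22,30,-20] → ·
    (4,5)@(9, 11): e=[2,26,4] → █
    (5,5)@(11, 11): e=[10,34,-12] → ·
    (4,6)@(9, 13): e=[6,46,-20] → ·
  covered (4 px):
    · · · · · · · · · · ·
    · · · · · · · · · · ·
    · · · · · · · · · · ·
    · · · · · · █ █ · · ·
    · · · · · █ · · · · ·
    · · · · █ · · · · · ·
    · · · · · · · · · · ·
    · · · · · · · · · · ·
T1:
  2·area = 180  (B↔C swapped to make it positive)
  edge (22, 4)→(12, 14): d=(-10,10) right/bottom  bias=-1
  edge (12, 14)→(6, 2): d=(-6,-12) top-left  bias=+0
  edge (6, 2)→(22, 4): d=(16,2) right/bottom  bias=-1
    (3,1)@(7, 3): e=[160,6,14] → █
    (4,1)@(9, 3): e=[140,30,10] → █
    (5,1)@(11, 3): e=[120,54,6] → █
    (6,1)@(13, 3): e=[100,78,2] → █
    (7,1)@(15, 3): e=[80,102,-2] → ·
    (3,2)@(7, 5): e=[140,-6,46] → ·
    (4,2)@(9, 5): e=[120,18,42] → █
    (7,2)@(15, 5): e=[60,90,30] → █
    (8,2)@(17, 5): e=[40,114,26] → █
    (9,2)@(19, 5): e=[20,138,22] → █
    (10,2)@(21, 5): e=[0,162,18] → ·  [on edge]
    (4,3)@(9, 7): e=[100,6,74] → █
    (9,3)@(19, 7): e=[0,126,54] → ·  [on edge]
    (8,4)@(17, 9): e=[0,90,90] → ·  [on edge]
    (7,5)@(15, 11): e=[0,54,126] → ·  [on edge]
    (6,6)@(13, 13): e=[0,18,162] → ·  [on edge]
    (5,7)@(11, 15): e=[0,-18,198] → ·  [on edge]
  covered (20 px):
    · · · · · · · · · · ·
    · · · █ █ █ █ · · · ·
    · · · · █ █ █ █ █ █ ·
    · · · · █ █ █ █ █ · ·
    · · · · · █ █ █ · · ·
    · · · · · █ █ · · · ·
    · · · · · · · · · · ·
    · · · · · · · · · · ·
T2:
  2·area = 27  (B↔C swapped to make it positive)
  edge (5, 7)→(11, 2): d=(6,-5) top-left  bias=+0
  edge (11, 2)→(2, 14): d=(-9,12) right/bottom  bias=-1
  edge (2, 14)→(5, 7): d=(3,-7) top-left  bias=+0
    (2,3)@(5, 7): e=[0,27,0] → █  [on edge]
    (3,3)@(7, 7): e=[10,3,14] → █
    (4,3)@(9, 7): e=[20,-21,28] → ·
    (2,4)@(5, 9): e=[12,9,6] → █
    (3,4)@(7, 9): e=[22,-15,20] → ·
    (2,5)@(5, 11): e=[24,-9,12] → ·
  covered (3 px):
    · · · · · · · · · · ·
    · · · · · · · · · · ·
    · · · · · · · · · · ·
    · · █ █ · · · · · · ·
    · · █ · · · · · · · ·
    · · · · · · · · · · ·
    · · · · · · · · · · ·
    · · · · · · · · · · ·
T3:
  2·area = 100  (B↔C swapped to make it positive)
  edge (18, 12)→(8, 4): d=(-10,-8) top-left  bias=+0
  edge (8, 4)→(18, 2): d=(10,-2) top-left  bias=+0
  edge (18, 2)→(18, 12): d=(0,10) right/bottom  bias=-1
    (6,1)@(13, 3): e=[50,0,50] → █  [on edge]
    (7,1)@(15, 3): e=[66,4,30] → █
    (8,1)@(17, 3): e=[82,8,10] → █
    (9,1)@(19, 3): e=[98,12,-10] → ·
    (1,2)@(3, 5): e=[-50,0,150] → ·  [on edge]
    (5,2)@(11, 5): e=[14,16,70] → █
    (9,2)@(19, 5): e=[78,32,-10] → ·
    (5,3)@(11, 7): e=[-6,36,70] → ·
    (6,3)@(13, 7): e=[10,40,50] → █
    (9,3)@(19, 7): e=[58,52,-10] → ·
    (6,4)@(13, 9): e=[-10,60,50] → ·
    (7,4)@(15, 9): e=[6,64,30] → █
  covered (13 px):
    · · · · · · · · · · ·
    · · · · · · █ █ █ · ·
    · · · · · █ █ █ █ · ·
    · · · · · · █ █ █ · ·
    · · · · · · · █ █ · ·
    · · · · · · · · █ · ·
    · · · · · · · · · · ·
    · · · · · · · · · · ·

Z-buffer (winner per pixel, '.' = empty):
  . . . . . . . . . . .
  . . . 1 1 1 3 3 3 . .
  . . . . 1 3 3 3 3 1 .
  . . 2 2 1 1 3 3 3 . .
  . . 2 . . 1 1 3 3 . .
  . . . . 0 1 1 . 3 . .
  . . . . . . . . . . .
  . . . . . . . . . . .

Result: 2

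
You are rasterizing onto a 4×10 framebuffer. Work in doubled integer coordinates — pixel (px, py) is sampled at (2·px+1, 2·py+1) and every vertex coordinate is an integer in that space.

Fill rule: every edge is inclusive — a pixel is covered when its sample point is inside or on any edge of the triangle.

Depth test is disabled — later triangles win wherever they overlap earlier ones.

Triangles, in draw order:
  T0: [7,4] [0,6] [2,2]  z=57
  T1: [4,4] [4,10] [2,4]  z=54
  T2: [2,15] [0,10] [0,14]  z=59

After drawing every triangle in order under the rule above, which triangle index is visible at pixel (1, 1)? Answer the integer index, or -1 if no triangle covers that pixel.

T0:
  2·area = 24
  edge (7, 4)→(0, 6): d=(-7,2) inclusive
  edge (0, 6)→(2, 2): d=(2,-4) inclusive
  edge (2, 2)→(7, 4): d=(5,2) inclusive
    (1,1)@(3, 3): e=[15,6,3] → #
    (2,1)@(5, 3): e=[11,14,-1] → ·
    (0,2)@(1, 5): e=[5,2,17] → #
    (2,2)@(5, 5): e=[-3,18,9] → ·
    (0,3)@(1, 7): e=[-9,6,27] → ·
    (1,3)@(3, 7): e=[-13,14,23] → ·
  covered (3 px):
    · · · ·
    · # · ·
    # # · ·
    · · · ·
    · · · ·
    · · · ·
    · · · ·
    · · · ·
    · · · ·
    · · · ·
T1:
  2·area = 12
  edge (4, 4)→(4, 10): d=(0,6) inclusive
  edge (4, 10)→(2, 4): d=(-2,-6) inclusive
  edge (2, 4)→(4, 4): d=(2,0) inclusive
    (0,0)@(1, 1): e=[18,0,-6] → ·  [on edge]
    (1,2)@(3, 5): e=[6,4,2] → #
    (2,2)@(5, 5): e=[-6,16,2] → ·
    (1,3)@(3, 7): e=[6,0,6] → #  [on edge]
    (2,3)@(5, 7): e=[-6,12,6] → ·
    (1,4)@(3, 9): e=[6,-4,10] → ·
    (2,6)@(5, 13): e=[-6,0,18] → ·  [on edge]
    (3,9)@(7, 19): e=[-18,0,30] → ·  [on edge]
  covered (2 px):
    · · · ·
    · · · ·
    · # · ·
    · # · ·
    · · · ·
    · · · ·
    · · · ·
    · · · ·
    · · · ·
    · · · ·
T2:
  2·area = 8  (B↔C swapped to make it positive)
  edge (2, 15)→(0, 14): d=(-2,-1) inclusive
  edge (0, 14)→(0, 10): d=(0,-4) inclusive
  edge (0, 10)→(2, 15): d=(2,5) inclusive
    (0,6)@(1, 13): e=[3,4,1] → #
    (1,6)@(3, 13): e=[5,12,-9] → ·
    (0,7)@(1, 15): e=[-1,4,5] → ·
  covered (1 px):
    · · · ·
    · · · ·
    · · · ·
    · · · ·
    · · · ·
    · · · ·
    # · · ·
    · · · ·
    · · · ·
    · · · ·

Z-buffer (winner per pixel, '.' = empty):
  . . . .
  . 0 . .
  0 1 . .
  . 1 . .
  . . . .
  . . . .
  2 . . .
  . . . .
  . . . .
  . . . .

Result: 0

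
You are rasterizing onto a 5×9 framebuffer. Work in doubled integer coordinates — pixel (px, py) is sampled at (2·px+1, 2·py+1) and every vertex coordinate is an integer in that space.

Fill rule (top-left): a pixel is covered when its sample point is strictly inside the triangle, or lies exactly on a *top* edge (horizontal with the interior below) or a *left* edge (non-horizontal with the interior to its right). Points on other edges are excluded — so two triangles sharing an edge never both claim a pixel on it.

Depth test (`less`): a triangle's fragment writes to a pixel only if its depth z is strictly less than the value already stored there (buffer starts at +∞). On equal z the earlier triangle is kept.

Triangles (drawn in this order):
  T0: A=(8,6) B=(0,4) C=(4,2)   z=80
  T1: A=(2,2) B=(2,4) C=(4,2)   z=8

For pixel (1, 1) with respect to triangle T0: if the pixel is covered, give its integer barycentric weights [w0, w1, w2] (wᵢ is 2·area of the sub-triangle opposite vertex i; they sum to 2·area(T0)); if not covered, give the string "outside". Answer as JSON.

T0:
  2·area = 24
  edge (8, 6)→(0, 4): d=(-8,-2) top-left  bias=+0
  edge (0, 4)→(4, 2): d=(4,-2) top-left  bias=+0
  edge (4, 2)→(8, 6): d=(4,4) right/bottom  bias=-1
    (1,0)@(3, 1): e=[30,-6,0] → ·  [on edge]
    (1,1)@(3, 3): e=[14,2,8] → █
    (2,1)@(5, 3): e=[18,6,0] → ·  [on edge]
    (1,2)@(3, 5): e=[-2,10,16] → ·
    (2,2)@(5, 5): e=[2,14,8] → █
    (3,2)@(7, 5): e=[6,18,0] → ·  [on edge]
    (2,3)@(5, 7): e=[-14,22,16] → ·
    (4,3)@(9, 7): e=[-6,30,0] → ·  [on edge]
  covered (2 px):
    · · · · ·
    · █ · · ·
    · · █ · ·
    · · · · ·
    · · · · ·
    · · · · ·
    · · · · ·
    · · · · ·
    · · · · ·
T1:
  2·area = 4  (B↔C swapped to make it positive)
  edge (2, 2)→(4, 2): d=(2,0) top-left  bias=+0
  edge (4, 2)→(2, 4): d=(-2,2) right/bottom  bias=-1
  edge (2, 4)→(2, 2): d=(0,-2) top-left  bias=+0
    (2,0)@(5, 1): e=[-2,0,6] → ·  [on edge]
    (1,1)@(3, 3): e=[2,0,2] → ·  [on edge]
    (0,2)@(1, 5): e=[6,0,-2] → ·  [on edge]
  covered (0 px):
    · · · · ·
    · · · · ·
    · · · · ·
    · · · · ·
    · · · · ·
    · · · · ·
    · · · · ·
    · · · · ·
    · · · · ·

Answer: [2,8,14]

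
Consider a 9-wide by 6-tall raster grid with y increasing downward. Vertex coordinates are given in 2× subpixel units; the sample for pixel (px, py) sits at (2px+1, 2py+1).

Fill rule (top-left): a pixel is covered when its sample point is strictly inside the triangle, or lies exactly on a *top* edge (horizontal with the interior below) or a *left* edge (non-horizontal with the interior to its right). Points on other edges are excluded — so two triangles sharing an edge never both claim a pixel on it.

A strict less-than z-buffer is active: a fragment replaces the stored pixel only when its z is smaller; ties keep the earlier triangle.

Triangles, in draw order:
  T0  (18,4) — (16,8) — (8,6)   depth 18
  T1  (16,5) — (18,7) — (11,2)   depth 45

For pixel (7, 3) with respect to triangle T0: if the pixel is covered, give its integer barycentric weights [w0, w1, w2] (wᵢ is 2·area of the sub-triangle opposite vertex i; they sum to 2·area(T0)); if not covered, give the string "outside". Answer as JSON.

T0:
  2·area = 36
  edge (18, 4)→(16, 8): d=(-2,4) right/bottom  bias=-1
  edge (16, 8)→(8, 6): d=(-8,-2) top-left  bias=+0
  edge (8, 6)→(18, 4): d=(10,-2) top-left  bias=+0
    (6,2)@(13, 5): e=[18,18,0] → X  [on edge]
    (7,2)@(15, 5): e=[10,22,4] → X
    (8,2)@(17, 5): e=[2,26,8] → X
    (1,3)@(3, 7): e=[54,-18,0] → .  [on edge]
    (6,3)@(13, 7): e=[14,2,20] → X
    (8,3)@(17, 7): e=[-2,10,28] → .
    (6,4)@(13, 9): e=[10,-14,40] → .
    (7,4)@(15, 9): e=[2,-10,44] → .
  covered (5 px):
    . . . . . . . . .
    . . . . . . . . .
    . . . . . . X X X
    . . . . . . X X .
    . . . . . . . . .
    . . . . . . . . .
T1:
  2·area = 4
  edge (16, 5)→(18, 7): d=(2,2) right/bottom  bias=-1
  edge (18, 7)→(11, 2): d=(-7,-5) top-left  bias=+0
  edge (11, 2)→(16, 5): d=(5,3) right/bottom  bias=-1
  covered (0 px):
    . . . . . . . . .
    . . . . . . . . .
    . . . . . . . . .
    . . . . . . . . .
    . . . . . . . . .
    . . . . . . . . .

Result: [6,24,6]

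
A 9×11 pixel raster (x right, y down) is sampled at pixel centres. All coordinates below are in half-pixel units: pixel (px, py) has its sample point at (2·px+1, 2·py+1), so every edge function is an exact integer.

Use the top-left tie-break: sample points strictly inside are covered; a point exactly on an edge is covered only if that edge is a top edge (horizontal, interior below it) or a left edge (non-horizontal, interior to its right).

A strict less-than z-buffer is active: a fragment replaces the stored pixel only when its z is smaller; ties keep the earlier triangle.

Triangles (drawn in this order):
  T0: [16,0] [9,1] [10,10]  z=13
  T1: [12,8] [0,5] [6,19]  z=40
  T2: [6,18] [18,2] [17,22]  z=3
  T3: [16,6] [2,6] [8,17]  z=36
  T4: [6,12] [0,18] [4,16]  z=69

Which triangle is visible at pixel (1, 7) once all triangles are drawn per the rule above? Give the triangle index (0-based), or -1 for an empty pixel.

T0:
  2·area = 64  (B↔C swapped to make it positive)
  edge (16, 0)→(10, 10): d=(-6,10) right/bottom  bias=-1
  edge (10, 10)→(9, 1): d=(-1,-9) top-left  bias=+0
  edge (9, 1)→(16, 0): d=(7,-1) top-left  bias=+0
    (4,0)@(9, 1): e=[64,0,0] → █  [on edge]
    (5,0)@(11, 1): e=[44,18,2] → █
    (6,0)@(13, 1): e=[24,36,4] → █
    (7,0)@(15, 1): e=[4,54,6] → █
    (8,0)@(17, 1): e=[-16,72,8] → ·
    (4,1)@(9, 3): e=[52,-2,14] → ·
    (5,1)@(11, 3): e=[32,16,16] → █
    (7,1)@(15, 3): e=[-8,52,20] → ·
    (5,2)@(11, 5): e=[20,14,30] → █
    (6,2)@(13, 5): e=[0,32,32] → ·  [on edge]
    (5,3)@(11, 7): e=[8,12,44] → █
    (6,3)@(13, 7): e=[-12,30,46] → ·
    (3,7)@(7, 15): e=[0,-32,96] → ·  [on edge]
    (5,9)@(11, 19): e=[-64,0,128] → ·  [on edge]
  covered (8 px):
    · · · · █ █ █ █ ·
    · · · · · █ █ · ·
    · · · · · █ · · ·
    · · · · · █ · · ·
    · · · · · · · · ·
    · · · · · · · · ·
    · · · · · · · · ·
    · · · · · · · · ·
    · · · · · · · · ·
    · · · · · · · · ·
    · · · · · · · · ·
T1:
  2·area = 150  (B↔C swapped to make it positive)
  edge (12, 8)→(6, 19): d=(-6,11) right/bottom  bias=-1
  edge (6, 19)→(0, 5): d=(-6,-14) top-left  bias=+0
  edge (0, 5)→(12, 8): d=(12,3) right/bottom  bias=-1
    (0,3)@(1, 7): e=[127,2,21] → █
    (1,3)@(3, 7): e=[105,30,15] → █
    (2,3)@(5, 7): e=[83,58,9] → █
    (3,3)@(7, 7): e=[61,86,3] → █
    (4,3)@(9, 7): e=[39,114,-3] → ·
    (0,4)@(1, 9): e=[115,-10,45] → ·
    (1,4)@(3, 9): e=[93,18,39] → █
    (4,4)@(9, 9): e=[27,102,21] → █
    (5,4)@(11, 9): e=[5,130,15] → █
    (6,4)@(13, 9): e=[-17,158,9] → ·
    (1,5)@(3, 11): e=[81,6,63] → █
    (5,5)@(11, 11): e=[-7,118,39] → ·
  covered (19 px):
    · · · · · · · · ·
    · · · · · · · · ·
    · · · · · · · · ·
    █ █ █ █ · · · · ·
    · █ █ █ █ █ · · ·
    · █ █ █ █ · · · ·
    · · █ █ █ · · · ·
    · · █ █ · · · · ·
    · · · █ · · · · ·
    · · · · · · · · ·
    · · · · · · · · ·
T2:
  2·area = 224
  edge (6, 18)→(18, 2): d=(12,-16) top-left  bias=+0
  edge (18, 2)→(17, 22): d=(-1,20) right/bottom  bias=-1
  edge (17, 22)→(6, 18): d=(-11,-4) top-left  bias=+0
    (8,2)@(17, 5): e=[20,17,187] → █
    (7,3)@(15, 7): e=[12,55,157] → █
    (6,4)@(13, 9): e=[4,93,127] → █
    (6,5)@(13, 11): e=[28,91,105] → █
    (5,6)@(11, 13): e=[20,129,75] → █
    (4,7)@(9, 15): e=[12,167,45] → █
    (3,8)@(7, 17): e=[4,205,15] → █
    (3,9)@(7, 19): e=[28,203,-7] → ·
    (4,9)@(9, 19): e=[60,163,1] → █
    (4,10)@(9, 21): e=[84,161,-21] → ·
    (5,10)@(11, 21): e=[116,121,-13] → ·
    (6,10)@(13, 21): e=[148,81,-5] → ·
  covered (31 px):
    · · · · · · · · ·
    · · · · · · · · ·
    · · · · · · · · █
    · · · · · · · █ █
    · · · · · · █ █ █
    · · · · · · █ █ █
    · · · · · █ █ █ █
    · · · · █ █ █ █ █
    · · · █ █ █ █ █ █
    · · · · █ █ █ █ █
    · · · · · · · █ █
T3:
  2·area = 154  (B↔C swapped to make it positive)
  edge (16, 6)→(8, 17): d=(-8,11) right/bottom  bias=-1
  edge (8, 17)→(2, 6): d=(-6,-11) top-left  bias=+0
  edge (2, 6)→(16, 6): d=(14,0) top-left  bias=+0
    (1,3)@(3, 7): e=[135,5,14] → █
    (2,3)@(5, 7): e=[113,27,14] → █
    (3,3)@(7, 7): e=[91,49,14] → █
    (4,3)@(9, 7): e=[69,71,14] → █
    (5,3)@(11, 7): e=[47,93,14] → █
    (6,3)@(13, 7): e=[25,115,14] → █
    (7,3)@(15, 7): e=[3,137,14] → █
    (8,3)@(17, 7): e=[-19,159,14] → ·
    (1,4)@(3, 9): e=[119,-7,42] → ·
    (2,4)@(5, 9): e=[97,15,42] → █
    (7,4)@(15, 9): e=[-13,125,42] → ·
    (2,5)@(5, 11): e=[81,3,70] → █
  covered (20 px):
    · · · · · · · · ·
    · · · · · · · · ·
    · · · · · · · · ·
    · █ █ █ █ █ █ █ ·
    · · █ █ █ █ █ · ·
    · · █ █ █ █ · · ·
    · · · █ █ · · · ·
    · · · █ █ · · · ·
    · · · · · · · · ·
    · · · · · · · · ·
    · · · · · · · · ·
T4:
  2·area = 12  (B↔C swapped to make it positive)
  edge (6, 12)→(4, 16): d=(-2,4) right/bottom  bias=-1
  edge (4, 16)→(0, 18): d=(-4,2) right/bottom  bias=-1
  edge (0, 18)→(6, 12): d=(6,-6) top-left  bias=+0
    (8,0)@(17, 1): e=[-22,34,0] → ·  [on edge]
    (7,1)@(15, 3): e=[-18,30,0] → ·  [on edge]
    (6,2)@(13, 5): e=[-14,26,0] → ·  [on edge]
    (5,3)@(11, 7): e=[-10,22,0] → ·  [on edge]
    (4,4)@(9, 9): e=[-6,18,0] → ·  [on edge]
    (3,5)@(7, 11): e=[-2,14,0] → ·  [on edge]
    (2,6)@(5, 13): e=[2,10,0] → █  [on edge]
    (3,6)@(7, 13): e=[-6,6,12] → ·
    (1,7)@(3, 15): e=[6,6,0] → █  [on edge]
    (2,7)@(5, 15): e=[-2,2,12] → ·
    (0,8)@(1, 17): e=[10,2,0] → █  [on edge]
    (1,8)@(3, 17): e=[2,-2,12] → ·
  covered (3 px):
    · · · · · · · · ·
    · · · · · · · · ·
    · · · · · · · · ·
    · · · · · · · · ·
    · · · · · · · · ·
    · · · · · · · · ·
    · · █ · · · · · ·
    · █ · · · · · · ·
    █ · · · · · · · ·
    · · · · · · · · ·
    · · · · · · · · ·

Z-buffer (winner per pixel, '.' = empty):
  . . . . 0 0 0 0 .
  . . . . . 0 0 . .
  . . . . . 0 . . 2
  1 3 3 3 3 0 3 2 2
  . 1 3 3 3 3 2 2 2
  . 1 3 3 3 3 2 2 2
  . . 1 3 3 2 2 2 2
  . 4 1 3 2 2 2 2 2
  4 . . 2 2 2 2 2 2
  . . . . 2 2 2 2 2
  . . . . . . . 2 2

Result: 4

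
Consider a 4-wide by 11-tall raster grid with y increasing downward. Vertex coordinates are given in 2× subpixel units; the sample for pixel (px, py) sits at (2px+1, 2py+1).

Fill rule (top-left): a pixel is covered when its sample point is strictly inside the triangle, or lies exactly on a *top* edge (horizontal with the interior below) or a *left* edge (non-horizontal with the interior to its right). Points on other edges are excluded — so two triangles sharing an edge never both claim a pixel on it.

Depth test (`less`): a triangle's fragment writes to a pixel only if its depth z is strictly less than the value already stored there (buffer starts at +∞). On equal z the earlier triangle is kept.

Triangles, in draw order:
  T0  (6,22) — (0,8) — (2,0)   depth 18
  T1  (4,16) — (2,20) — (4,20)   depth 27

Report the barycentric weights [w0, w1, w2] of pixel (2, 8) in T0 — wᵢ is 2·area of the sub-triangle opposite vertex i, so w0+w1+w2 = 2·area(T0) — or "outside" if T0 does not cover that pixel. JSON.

T0:
  2·area = 76
  edge (6, 22)→(0, 8): d=(-6,-14) top-left  bias=+0
  edge (0, 8)→(2, 0): d=(2,-8) top-left  bias=+0
  edge (2, 0)→(6, 22): d=(4,22) right/bottom  bias=-1
    (0,2)@(1, 5): e=[32,2,42] → X
    (1,2)@(3, 5): e=[60,18,-2] → .
    (0,3)@(1, 7): e=[20,6,50] → X
    (1,3)@(3, 7): e=[48,22,6] → X
    (2,3)@(5, 7): e=[76,38,-38] → .
    (0,4)@(1, 9): e=[8,10,58] → X
    (2,4)@(5, 9): e=[64,42,-30] → .
    (0,5)@(1, 11): e=[-4,14,66] → .
    (1,5)@(3, 11): e=[24,30,22] → X
    (2,5)@(5, 11): e=[52,46,-22] → .
    (1,6)@(3, 13): e=[12,34,30] → X
    (2,6)@(5, 13): e=[40,50,-14] → .
    (1,7)@(3, 15): e=[0,38,38] → X  [on edge]
  covered (10 px):
    . . . .
    . . . .
    X . . .
    X X . .
    X X . .
    . X . .
    . X . .
    . X . .
    . . X .
    . . X .
    . . . .
T1:
  2·area = 8  (B↔C swapped to make it positive)
  edge (4, 16)→(4, 20): d=(0,4) right/bottom  bias=-1
  edge (4, 20)→(2, 20): d=(-2,0) right/bottom  bias=-1
  edge (2, 20)→(4, 16): d=(2,-4) top-left  bias=+0
    (1,9)@(3, 19): e=[4,2,2] → X
    (2,9)@(5, 19): e=[-4,2,10] → .
    (1,10)@(3, 21): e=[4,-2,6] → .
  covered (1 px):
    . . . .
    . . . .
    . . . .
    . . . .
    . . . .
    . . . .
    . . . .
    . . . .
    . . . .
    . X . .
    . . . .

Final: [58,2,16]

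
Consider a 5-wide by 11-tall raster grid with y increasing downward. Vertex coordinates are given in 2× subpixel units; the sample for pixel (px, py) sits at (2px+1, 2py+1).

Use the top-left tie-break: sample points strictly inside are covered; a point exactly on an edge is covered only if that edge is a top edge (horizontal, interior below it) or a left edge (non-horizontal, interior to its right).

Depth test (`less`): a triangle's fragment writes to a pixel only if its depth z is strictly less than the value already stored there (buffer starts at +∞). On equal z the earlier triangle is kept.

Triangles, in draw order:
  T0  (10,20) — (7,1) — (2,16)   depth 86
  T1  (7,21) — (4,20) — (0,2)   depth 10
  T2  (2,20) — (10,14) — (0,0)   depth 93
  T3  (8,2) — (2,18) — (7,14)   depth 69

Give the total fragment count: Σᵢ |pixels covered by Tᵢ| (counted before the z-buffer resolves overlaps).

T0:
  2·area = 140  (B↔C swapped to make it positive)
  edge (10, 20)→(2, 16): d=(-8,-4) top-left  bias=+0
  edge (2, 16)→(7, 1): d=(5,-15) top-left  bias=+0
  edge (7, 1)→(10, 20): d=(3,19) right/bottom  bias=-1
    (3,0)@(7, 1): e=[140,0,0] → ·  [on edge]
    (3,1)@(7, 3): e=[124,10,6] → #
    (4,1)@(9, 3): e=[132,40,-32] → ·
    (3,2)@(7, 5): e=[108,20,12] → #
    (4,2)@(9, 5): e=[116,50,-26] → ·
    (2,3)@(5, 7): e=[84,0,56] → #  [on edge]
    (4,3)@(9, 7): e=[100,60,-20] → ·
    (2,4)@(5, 9): e=[68,10,62] → #
    (4,4)@(9, 9): e=[84,70,-14] → ·
    (2,5)@(5, 11): e=[52,20,68] → #
    (4,5)@(9, 11): e=[68,80,-8] → ·
    (1,6)@(3, 13): e=[28,0,112] → #  [on edge]
    (0,9)@(1, 19): e=[-28,0,168] → ·  [on edge]
  covered (19 px):
    · · · · ·
    · · · # ·
    · · · # ·
    · · # # ·
    · · # # ·
    · · # # ·
    · # # # ·
    · # # # #
    · · # # #
    · · · · #
    · · · · ·
T1:
  2·area = 50
  edge (7, 21)→(4, 20): d=(-3,-1) top-left  bias=+0
  edge (4, 20)→(0, 2): d=(-4,-18) top-left  bias=+0
  edge (0, 2)→(7, 21): d=(7,19) right/bottom  bias=-1
    (0,2)@(1, 5): e=[42,6,2] → #
    (1,2)@(3, 5): e=[44,42,-36] → ·
    (0,3)@(1, 7): e=[36,-2,16] → ·
    (1,5)@(3, 11): e=[26,18,6] → #
    (2,5)@(5, 11): e=[28,54,-32] → ·
    (1,6)@(3, 13): e=[20,10,20] → #
    (2,6)@(5, 13): e=[22,46,-18] → ·
    (1,7)@(3, 15): e=[14,2,34] → #
    (2,7)@(5, 15): e=[16,38,-4] → ·
    (1,8)@(3, 17): e=[8,-6,48] → ·
    (2,8)@(5, 17): e=[10,30,10] → #
    (3,8)@(7, 17): e=[12,66,-28] → ·
    (0,9)@(1, 19): e=[0,-50,100] → ·  [on edge]
    (3,10)@(7, 21): e=[0,50,0] → ·  [on edge]
  covered (6 px):
    · · · · ·
    · · · · ·
    # · · · ·
    · · · · ·
    · · · · ·
    · # · · ·
    · # · · ·
    · # · · ·
    · · # · ·
    · · # · ·
    · · · · ·
T2:
  2·area = 172  (B↔C swapped to make it positive)
  edge (2, 20)→(0, 0): d=(-2,-20) top-left  bias=+0
  edge (0, 0)→(10, 14): d=(10,14) right/bottom  bias=-1
  edge (10, 14)→(2, 20): d=(-8,6) right/bottom  bias=-1
    (0,1)@(1, 3): e=[14,16,142] → #
    (1,1)@(3, 3): e=[54,-12,130] → ·
    (0,2)@(1, 5): e=[10,36,126] → #
    (1,2)@(3, 5): e=[50,8,114] → #
    (2,2)@(5, 5): e=[90,-20,102] → ·
    (0,3)@(1, 7): e=[6,56,110] → #
    (2,3)@(5, 7): e=[86,0,86] → ·  [on edge]
    (0,4)@(1, 9): e=[2,76,94] → #
    (2,4)@(5, 9): e=[82,20,70] → #
    (3,4)@(7, 9): e=[122,-8,58] → ·
    (0,5)@(1, 11): e=[-2,96,78] → ·
    (1,5)@(3, 11): e=[38,68,66] → #
  covered (21 px):
    · · · · ·
    # · · · ·
    # # · · ·
    # # · · ·
    # # # · ·
    · # # # ·
    · # # # #
    · # # # ·
    · # # · ·
    · # · · ·
    · · · · ·
T3:
  2·area = 56  (B↔C swapped to make it positive)
  edge (8, 2)→(7, 14): d=(-1,12) right/bottom  bias=-1
  edge (7, 14)→(2, 18): d=(-5,4) right/bottom  bias=-1
  edge (2, 18)→(8, 2): d=(6,-16) top-left  bias=+0
    (3,2)@(7, 5): e=[9,45,2] → #
    (4,2)@(9, 5): e=[-15,37,34] → ·
    (3,3)@(7, 7): e=[7,35,14] → #
    (4,3)@(9, 7): e=[-17,27,46] → ·
    (3,4)@(7, 9): e=[5,25,26] → #
    (4,4)@(9, 9): e=[-19,17,58] → ·
    (2,5)@(5, 11): e=[27,23,6] → #
    (4,5)@(9, 11): e=[-21,7,70] → ·
    (2,6)@(5, 13): e=[25,13,18] → #
    (4,6)@(9, 13): e=[-23,-3,82] → ·
    (2,7)@(5, 15): e=[23,3,30] → #
    (3,7)@(7, 15): e=[-1,-5,62] → ·
  covered (9 px):
    · · · · ·
    · · · · ·
    · · · # ·
    · · · # ·
    · · · # ·
    · · # # ·
    · · # # ·
    · · # · ·
    · # · · ·
    · · · · ·
    · · · · ·

Result: 55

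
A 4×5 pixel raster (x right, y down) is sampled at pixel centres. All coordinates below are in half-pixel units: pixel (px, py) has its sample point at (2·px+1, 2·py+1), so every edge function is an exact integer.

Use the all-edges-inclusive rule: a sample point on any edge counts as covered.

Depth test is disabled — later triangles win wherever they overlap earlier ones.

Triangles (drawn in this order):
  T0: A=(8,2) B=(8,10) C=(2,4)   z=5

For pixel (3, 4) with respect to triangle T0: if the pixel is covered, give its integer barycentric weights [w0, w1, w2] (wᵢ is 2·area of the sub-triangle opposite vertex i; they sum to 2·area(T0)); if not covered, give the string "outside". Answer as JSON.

T0:
  2·area = 48
  edge (8, 2)→(8, 10): d=(0,8) inclusive
  edge (8, 10)→(2, 4): d=(-6,-6) inclusive
  edge (2, 4)→(8, 2): d=(6,-2) inclusive
    (0,1)@(1, 3): e=[56,0,-8] → ·  [on edge]
    (2,1)@(5, 3): e=[24,24,0] → #  [on edge]
    (3,1)@(7, 3): e=[8,36,4] → #
    (1,2)@(3, 5): e=[40,0,8] → #  [on edge]
    (1,3)@(3, 7): e=[40,-12,20] → ·
    (2,3)@(5, 7): e=[24,0,24] → #  [on edge]
    (2,4)@(5, 9): e=[24,-12,36] → ·
    (3,4)@(7, 9): e=[8,0,40] → #  [on edge]
  covered (8 px):
    · · · ·
    · · # #
    · # # #
    · · # #
    · · · #

Final: [0,40,8]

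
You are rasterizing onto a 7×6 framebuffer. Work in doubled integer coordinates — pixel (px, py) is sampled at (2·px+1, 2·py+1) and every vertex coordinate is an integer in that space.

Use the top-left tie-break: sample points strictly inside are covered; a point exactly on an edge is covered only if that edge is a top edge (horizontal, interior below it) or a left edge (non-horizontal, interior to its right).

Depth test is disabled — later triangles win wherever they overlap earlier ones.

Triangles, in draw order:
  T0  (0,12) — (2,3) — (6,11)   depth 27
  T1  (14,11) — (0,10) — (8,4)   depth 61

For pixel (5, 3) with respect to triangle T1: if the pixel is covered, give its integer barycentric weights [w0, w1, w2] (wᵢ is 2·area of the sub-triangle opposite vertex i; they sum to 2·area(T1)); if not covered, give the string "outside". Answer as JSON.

T0:
  2·area = 52
  edge (0, 12)→(2, 3): d=(2,-9) top-left  bias=+0
  edge (2, 3)→(6, 11): d=(4,8) right/bottom  bias=-1
  edge (6, 11)→(0, 12): d=(-6,1) right/bottom  bias=-1
    (0,0)@(1, 1): e=[-13,0,65] → .  [on edge]
    (1,2)@(3, 5): e=[13,0,39] → .  [on edge]
    (1,3)@(3, 7): e=[17,8,27] → X
    (2,3)@(5, 7): e=[35,-8,25] → .
    (0,4)@(1, 9): e=[3,32,17] → X
    (2,4)@(5, 9): e=[39,0,13] → .  [on edge]
    (0,5)@(1, 11): e=[7,40,5] → X
    (2,5)@(5, 11): e=[43,8,1] → X
    (3,5)@(7, 11): e=[61,-8,-1] → .
  covered (6 px):
    . . . . . . .
    . . . . . . .
    . . . . . . .
    . X . . . . .
    X X . . . . .
    X X X . . . .
T1:
  2·area = 92
  edge (14, 11)→(0, 10): d=(-14,-1) top-left  bias=+0
  edge (0, 10)→(8, 4): d=(8,-6) top-left  bias=+0
  edge (8, 4)→(14, 11): d=(6,7) right/bottom  bias=-1
    (3,2)@(7, 5): e=[77,2,13] → X
    (4,2)@(9, 5): e=[79,14,-1] → .
    (2,3)@(5, 7): e=[47,6,39] → X
    (4,3)@(9, 7): e=[51,30,11] → X
    (5,3)@(11, 7): e=[53,42,-3] → .
    (1,4)@(3, 9): e=[17,10,65] → X
    (5,4)@(11, 9): e=[25,58,9] → X
    (6,4)@(13, 9): e=[27,70,-5] → .
    (1,5)@(3, 11): e=[-11,26,77] → .
    (2,5)@(5, 11): e=[-9,38,63] → .
    (3,5)@(7, 11): e=[-7,50,49] → .
    (4,5)@(9, 11): e=[-5,62,35] → .
  covered (9 px):
    . . . . . . .
    . . . . . . .
    . . . X . . .
    . . X X X . .
    . X X X X X .
    . . . . . . .

Final: "outside"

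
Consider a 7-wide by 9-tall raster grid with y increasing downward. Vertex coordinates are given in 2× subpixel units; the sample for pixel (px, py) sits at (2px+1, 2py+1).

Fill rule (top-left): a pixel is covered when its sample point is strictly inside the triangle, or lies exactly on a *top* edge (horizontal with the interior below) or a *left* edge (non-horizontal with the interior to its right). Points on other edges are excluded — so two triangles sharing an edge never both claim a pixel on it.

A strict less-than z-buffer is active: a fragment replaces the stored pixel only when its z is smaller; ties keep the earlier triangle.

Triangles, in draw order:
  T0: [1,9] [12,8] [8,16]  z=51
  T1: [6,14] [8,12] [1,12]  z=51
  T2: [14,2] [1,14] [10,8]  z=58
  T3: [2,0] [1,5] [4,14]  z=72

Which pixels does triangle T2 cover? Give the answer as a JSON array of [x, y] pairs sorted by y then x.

T0:
  2·area = 84
  edge (1, 9)→(12, 8): d=(11,-1) top-left  bias=+0
  edge (12, 8)→(8, 16): d=(-4,8) right/bottom  bias=-1
  edge (8, 16)→(1, 9): d=(-7,-7) top-left  bias=+0
    (0,4)@(1, 9): e=[0,84,0] → #  [on edge]
    (1,4)@(3, 9): e=[2,68,14] → #
    (2,4)@(5, 9): e=[4,52,28] → #
    (3,4)@(7, 9): e=[6,36,42] → #
    (4,4)@(9, 9): e=[8,20,56] → #
    (5,4)@(11, 9): e=[10,4,70] → #
    (6,4)@(13, 9): e=[12,-12,84] → ·
    (0,5)@(1, 11): e=[22,76,-14] → ·
    (1,5)@(3, 11): e=[24,60,0] → #  [on edge]
    (5,5)@(11, 11): e=[32,-4,56] → ·
    (1,6)@(3, 13): e=[46,52,-14] → ·
    (2,6)@(5, 13): e=[48,36,0] → #  [on edge]
    (3,7)@(7, 15): e=[72,12,0] → #  [on edge]
    (4,8)@(9, 17): e=[96,-12,0] → ·  [on edge]
  covered (14 px):
    · · · · · · ·
    · · · · · · ·
    · · · · · · ·
    · · · · · · ·
    # # # # # # ·
    · # # # # · ·
    · · # # # · ·
    · · · # · · ·
    · · · · · · ·
T1:
  2·area = 14  (B↔C swapped to make it positive)
  edge (6, 14)→(1, 12): d=(-5,-2) top-left  bias=+0
  edge (1, 12)→(8, 12): d=(7,0) top-left  bias=+0
  edge (8, 12)→(6, 14): d=(-2,2) right/bottom  bias=-1
    (6,3)@(13, 7): e=[49,-35,0] → ·  [on edge]
    (5,4)@(11, 9): e=[35,-21,0] → ·  [on edge]
    (4,5)@(9, 11): e=[21,-7,0] → ·  [on edge]
    (2,6)@(5, 13): e=[3,7,4] → #
    (3,6)@(7, 13): e=[7,7,0] → ·  [on edge]
    (2,7)@(5, 15): e=[-7,21,0] → ·  [on edge]
    (1,8)@(3, 17): e=[-21,35,0] → ·  [on edge]
  covered (1 px):
    · · · · · · ·
    · · · · · · ·
    · · · · · · ·
    · · · · · · ·
    · · · · · · ·
    · · · · · · ·
    · · # · · · ·
    · · · · · · ·
    · · · · · · ·
T2:
  2·area = 30  (B↔C swapped to make it positive)
  edge (14, 2)→(10, 8): d=(-4,6) right/bottom  bias=-1
  edge (10, 8)→(1, 14): d=(-9,6) right/bottom  bias=-1
  edge (1, 14)→(14, 2): d=(13,-12) top-left  bias=+0
    (6,1)@(13, 3): e=[2,27,1] → #
    (5,2)@(11, 5): e=[6,21,3] → #
    (6,2)@(13, 5): e=[-6,9,27] → ·
    (4,3)@(9, 7): e=[10,15,5] → #
    (5,3)@(11, 7): e=[-2,3,29] → ·
    (3,4)@(7, 9): e=[14,9,7] → #
    (4,4)@(9, 9): e=[2,-3,31] → ·
    (2,5)@(5, 11): e=[18,3,9] → #
    (3,5)@(7, 11): e=[6,-9,33] → ·
    (2,6)@(5, 13): e=[10,-15,35] → ·
  covered (5 px):
    · · · · · · ·
    · · · · · · #
    · · · · · # ·
    · · · · # · ·
    · · · # · · ·
    · · # · · · ·
    · · · · · · ·
    · · · · · · ·
    · · · · · · ·
T3:
  2·area = 24  (B↔C swapped to make it positive)
  edge (2, 0)→(4, 14): d=(2,14) right/bottom  bias=-1
  edge (4, 14)→(1, 5): d=(-3,-9) top-left  bias=+0
  edge (1, 5)→(2, 0): d=(1,-5) top-left  bias=+0
    (0,2)@(1, 5): e=[24,0,0] → #  [on edge]
    (1,2)@(3, 5): e=[-4,18,10] → ·
    (0,3)@(1, 7): e=[28,-6,2] → ·
    (1,3)@(3, 7): e=[0,12,12] → ·  [on edge]
    (1,4)@(3, 9): e=[4,6,14] → #
    (2,4)@(5, 9): e=[-24,24,24] → ·
    (1,5)@(3, 11): e=[8,0,16] → #  [on edge]
    (2,5)@(5, 11): e=[-20,18,26] → ·
    (1,6)@(3, 13): e=[12,-6,18] → ·
    (2,8)@(5, 17): e=[-8,0,32] → ·  [on edge]
  covered (3 px):
    · · · · · · ·
    · · · · · · ·
    # · · · · · ·
    · · · · · · ·
    · # · · · · ·
    · # · · · · ·
    · · · · · · ·
    · · · · · · ·
    · · · · · · ·

Final: [[6,1],[5,2],[4,3],[3,4],[2,5]]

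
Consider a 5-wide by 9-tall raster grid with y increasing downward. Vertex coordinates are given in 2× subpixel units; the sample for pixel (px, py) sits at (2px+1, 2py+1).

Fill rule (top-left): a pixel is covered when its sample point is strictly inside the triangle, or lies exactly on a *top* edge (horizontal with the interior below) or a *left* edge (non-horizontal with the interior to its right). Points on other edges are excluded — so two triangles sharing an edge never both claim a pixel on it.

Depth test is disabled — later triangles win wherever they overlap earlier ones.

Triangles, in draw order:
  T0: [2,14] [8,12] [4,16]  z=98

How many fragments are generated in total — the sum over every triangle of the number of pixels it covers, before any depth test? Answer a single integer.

T0:
  2·area = 16
  edge (2, 14)→(8, 12): d=(6,-2) top-left  bias=+0
  edge (8, 12)→(4, 16): d=(-4,4) right/bottom  bias=-1
  edge (4, 16)→(2, 14): d=(-2,-2) top-left  bias=+0
    (4,5)@(9, 11): e=[-4,0,20] → ·  [on edge]
    (0,6)@(1, 13): e=[-8,24,0] → ·  [on edge]
    (2,6)@(5, 13): e=[0,8,8] → #  [on edge]
    (3,6)@(7, 13): e=[4,0,12] → ·  [on edge]
    (1,7)@(3, 15): e=[8,8,0] → #  [on edge]
    (2,7)@(5, 15): e=[12,0,4] → ·  [on edge]
    (1,8)@(3, 17): e=[20,0,-4] → ·  [on edge]
    (2,8)@(5, 17): e=[24,-8,0] → ·  [on edge]
  covered (2 px):
    · · · · ·
    · · · · ·
    · · · · ·
    · · · · ·
    · · · · ·
    · · · · ·
    · · # · ·
    · # · · ·
    · · · · ·

Result: 2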